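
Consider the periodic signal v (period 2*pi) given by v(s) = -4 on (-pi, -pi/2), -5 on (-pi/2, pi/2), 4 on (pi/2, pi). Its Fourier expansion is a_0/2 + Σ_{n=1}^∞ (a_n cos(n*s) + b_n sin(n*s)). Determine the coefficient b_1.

8/pi

b_1 = 1/pi ∫_{-pi}^{pi} v(s) sin(s) ds.
Split the integral at the breakpoints.
Directly, an antiderivative of (-4) sin(s) is 4*cos(s); evaluating from -pi to -pi/2: ∫_{-pi}^{-pi/2} (-4) sin(s) ds = (0) - (-4) = 4.
Directly, an antiderivative of (-5) sin(s) is 5*cos(s); evaluating from -pi/2 to pi/2: ∫_{-pi/2}^{pi/2} (-5) sin(s) ds = (0) - (0) = 0.
Directly, an antiderivative of (4) sin(s) is -4*cos(s); evaluating from pi/2 to pi: ∫_{pi/2}^{pi} (4) sin(s) ds = (4) - (0) = 4.
Summing the pieces and multiplying by (1/pi) gives b_1 = 8/pi.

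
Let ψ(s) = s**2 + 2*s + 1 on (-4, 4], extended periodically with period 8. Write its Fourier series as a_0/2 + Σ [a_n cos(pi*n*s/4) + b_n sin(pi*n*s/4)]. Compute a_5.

-64/(25*pi**2)

a_5 = 1/4 ∫_{-4}^{4} ψ(s) cos(5*pi*s/4) ds.
Integrating by parts twice (tabular method), an antiderivative of (s**2 + 2*s + 1) cos(5*pi*s/4) is 4*s**2*sin(5*pi*s/4)/(5*pi) + 8*s*sin(5*pi*s/4)/(5*pi) + 32*s*cos(5*pi*s/4)/(25*pi**2) - 128*sin(5*pi*s/4)/(125*pi**3) + 4*sin(5*pi*s/4)/(5*pi) + 32*cos(5*pi*s/4)/(25*pi**2); evaluating from -4 to 4: ∫_{-4}^{4} (s**2 + 2*s + 1) cos(5*pi*s/4) ds = (-32/(5*pi**2)) - (96/(25*pi**2)) = -256/(25*pi**2).
Hence a_5 = (1/4)·(-256/(25*pi**2)) = -64/(25*pi**2).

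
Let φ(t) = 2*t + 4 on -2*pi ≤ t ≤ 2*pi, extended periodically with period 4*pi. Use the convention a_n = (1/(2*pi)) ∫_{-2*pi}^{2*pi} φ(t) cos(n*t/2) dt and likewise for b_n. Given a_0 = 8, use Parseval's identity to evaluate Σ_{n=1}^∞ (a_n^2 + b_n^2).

32*pi**2/3

Parseval: a_0^2/2 + Σ_{n≥1} (a_n^2+b_n^2) = (1/(2*pi)) ∫_{-2*pi}^{2*pi} φ(t)^2 dt = 32 + 32*pi**2/3.
Subtract a_0^2/2 = 32: Σ (a_n^2+b_n^2) = 32*pi**2/3.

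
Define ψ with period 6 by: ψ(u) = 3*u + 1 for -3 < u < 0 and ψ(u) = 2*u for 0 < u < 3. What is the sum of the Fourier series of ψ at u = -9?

-1

u = -9 differs from u = -3 by -1 full period(s), and the series is 6-periodic.
At u = -3 the one-sided limits are ψ(-3^-) = 6 and ψ(-3^+) = -8.
By Dirichlet's theorem the series converges to their average, [(6) + (-8)]/2 = -1.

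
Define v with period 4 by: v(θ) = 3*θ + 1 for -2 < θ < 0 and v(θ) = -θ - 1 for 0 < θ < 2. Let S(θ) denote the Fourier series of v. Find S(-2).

At θ = -2 the one-sided limits are v(-2^-) = -3 and v(-2^+) = -5.
By Dirichlet's theorem the series converges to their average, [(-3) + (-5)]/2 = -4.

-4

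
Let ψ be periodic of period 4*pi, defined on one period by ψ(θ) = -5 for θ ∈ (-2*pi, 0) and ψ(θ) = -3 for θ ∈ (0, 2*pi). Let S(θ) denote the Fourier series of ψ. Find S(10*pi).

-4

θ = 10*pi differs from θ = 2*pi by 2 full period(s), and the series is 4*pi-periodic.
At θ = 2*pi the one-sided limits are ψ(2*pi^-) = -3 and ψ(2*pi^+) = -5.
By Dirichlet's theorem the series converges to their average, [(-3) + (-5)]/2 = -4.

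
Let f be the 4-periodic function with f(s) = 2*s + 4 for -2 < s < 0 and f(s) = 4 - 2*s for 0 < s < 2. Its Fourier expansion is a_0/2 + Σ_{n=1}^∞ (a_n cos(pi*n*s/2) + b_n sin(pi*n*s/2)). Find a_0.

4

a_0 = 1/2 ∫_{-2}^{2} f(s) ds = 1/2 · (8) = 4.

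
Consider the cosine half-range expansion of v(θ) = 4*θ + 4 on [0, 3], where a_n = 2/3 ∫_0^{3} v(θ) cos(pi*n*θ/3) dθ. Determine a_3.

-16/(3*pi**2)

a_3 = 2/3 ∫_0^{3} (4*θ + 4) cos(pi*θ) dθ.
Integrating by parts (boundary term plus one more integral), an antiderivative of (4*θ + 4) cos(pi*θ) is 4*θ*sin(pi*θ)/pi + 4*sin(pi*θ)/pi + 4*cos(pi*θ)/pi**2; evaluating from 0 to 3: ∫_{0}^{3} (4*θ + 4) cos(pi*θ) dθ = (-4/pi**2) - (4/pi**2) = -8/pi**2.
Hence a_3 = (2/3)·(-8/pi**2) = -16/(3*pi**2).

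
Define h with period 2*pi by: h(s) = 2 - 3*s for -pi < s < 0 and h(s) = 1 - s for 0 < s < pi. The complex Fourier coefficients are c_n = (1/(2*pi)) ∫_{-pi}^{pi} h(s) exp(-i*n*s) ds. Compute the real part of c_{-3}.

Since h is real-valued, Re(c_{-3}) = (1/(2*pi)) ∫_{-pi}^{pi} h(s) cos(-3*s) ds = a_{3}/2.
Split the integral at the breakpoints.
Integrating by parts (boundary term plus one more integral), an antiderivative of (2 - 3*s) cos(-3*s) is -s*sin(3*s) + 2*sin(3*s)/3 - cos(3*s)/3; evaluating from -pi to 0: ∫_{-pi}^{0} (2 - 3*s) cos(-3*s) ds = (-1/3) - (1/3) = -2/3.
Integrating by parts (boundary term plus one more integral), an antiderivative of (1 - s) cos(-3*s) is -s*sin(3*s)/3 + sin(3*s)/3 - cos(3*s)/9; evaluating from 0 to pi: ∫_{0}^{pi} (1 - s) cos(-3*s) ds = (1/9) - (-1/9) = 2/9.
So ∫_{-pi}^{pi} h(s) cos(-3*s) ds = -4/9.
Hence Re(c_{-3}) = (1/(2*pi))·(-4/9) = -2/(9*pi).

-2/(9*pi)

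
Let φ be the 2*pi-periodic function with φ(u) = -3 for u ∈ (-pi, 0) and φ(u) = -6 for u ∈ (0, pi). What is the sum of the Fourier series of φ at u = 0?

At u = 0 the one-sided limits are φ(0^-) = -3 and φ(0^+) = -6.
By Dirichlet's theorem the series converges to their average, [(-3) + (-6)]/2 = -9/2.

-9/2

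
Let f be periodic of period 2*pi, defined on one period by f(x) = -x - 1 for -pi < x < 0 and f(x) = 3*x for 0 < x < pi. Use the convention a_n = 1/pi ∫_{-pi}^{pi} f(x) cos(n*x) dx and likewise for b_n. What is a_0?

-1 + 2*pi

a_0 = 1/pi ∫_{-pi}^{pi} f(x) dx = 1/pi · (pi*(-1 + 2*pi)) = -1 + 2*pi.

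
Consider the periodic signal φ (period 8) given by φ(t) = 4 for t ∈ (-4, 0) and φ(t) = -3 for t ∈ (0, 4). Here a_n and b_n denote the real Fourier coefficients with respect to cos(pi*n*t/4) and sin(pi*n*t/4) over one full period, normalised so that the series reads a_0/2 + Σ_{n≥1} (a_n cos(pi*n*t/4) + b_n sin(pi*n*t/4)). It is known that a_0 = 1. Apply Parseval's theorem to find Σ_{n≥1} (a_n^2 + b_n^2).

Parseval: a_0^2/2 + Σ_{n≥1} (a_n^2+b_n^2) = 1/4 ∫_{-4}^{4} φ(t)^2 dt = 25.
Subtract a_0^2/2 = 1/2: Σ (a_n^2+b_n^2) = 49/2.

49/2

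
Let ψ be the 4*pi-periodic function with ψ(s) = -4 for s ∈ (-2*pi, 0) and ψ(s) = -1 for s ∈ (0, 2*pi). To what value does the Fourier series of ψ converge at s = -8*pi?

-5/2

s = -8*pi differs from s = 0 by -2 full period(s), and the series is 4*pi-periodic.
At s = 0 the one-sided limits are ψ(0^-) = -4 and ψ(0^+) = -1.
By Dirichlet's theorem the series converges to their average, [(-4) + (-1)]/2 = -5/2.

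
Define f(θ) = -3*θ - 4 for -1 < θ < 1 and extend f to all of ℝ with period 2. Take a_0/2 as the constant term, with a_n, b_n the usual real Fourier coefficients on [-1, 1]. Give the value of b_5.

b_5 = ∫_{-1}^{1} f(θ) sin(5*pi*θ) dθ.
Integrating by parts (boundary term plus one more integral), an antiderivative of (-3*θ - 4) sin(5*pi*θ) is 3*θ*cos(5*pi*θ)/(5*pi) - 3*sin(5*pi*θ)/(25*pi**2) + 4*cos(5*pi*θ)/(5*pi); evaluating from -1 to 1: ∫_{-1}^{1} (-3*θ - 4) sin(5*pi*θ) dθ = (-7/(5*pi)) - (-1/(5*pi)) = -6/(5*pi).
Hence b_5 = -6/(5*pi).

-6/(5*pi)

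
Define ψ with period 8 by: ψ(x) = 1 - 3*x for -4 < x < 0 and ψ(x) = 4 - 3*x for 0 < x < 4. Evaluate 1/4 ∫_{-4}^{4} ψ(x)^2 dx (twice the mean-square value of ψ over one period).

77

1/4 ∫_{-4}^{4} ψ(x)^2 dx = 1/4 · (308) = 77.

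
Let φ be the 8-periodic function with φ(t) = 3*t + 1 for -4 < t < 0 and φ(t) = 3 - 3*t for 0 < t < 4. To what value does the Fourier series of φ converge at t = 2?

-3

φ is continuous at t = 2 with value -3, so the series converges to -3 there.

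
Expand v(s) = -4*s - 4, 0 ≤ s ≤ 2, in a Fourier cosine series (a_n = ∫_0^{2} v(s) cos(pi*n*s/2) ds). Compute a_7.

a_7 = ∫_0^{2} (-4*s - 4) cos(7*pi*s/2) ds.
Integrating by parts (boundary term plus one more integral), an antiderivative of (-4*s - 4) cos(7*pi*s/2) is -8*s*sin(7*pi*s/2)/(7*pi) - 8*sin(7*pi*s/2)/(7*pi) - 16*cos(7*pi*s/2)/(49*pi**2); evaluating from 0 to 2: ∫_{0}^{2} (-4*s - 4) cos(7*pi*s/2) ds = (16/(49*pi**2)) - (-16/(49*pi**2)) = 32/(49*pi**2).
Hence a_7 = 32/(49*pi**2).

32/(49*pi**2)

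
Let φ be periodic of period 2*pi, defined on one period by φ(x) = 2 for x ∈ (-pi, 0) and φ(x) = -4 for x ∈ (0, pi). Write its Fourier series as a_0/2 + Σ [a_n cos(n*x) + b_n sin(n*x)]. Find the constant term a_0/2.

-1

a_0 = 1/pi ∫_{-pi}^{pi} φ(x) dx = 1/pi · (-2*pi) = -2.
So the constant term a_0/2 = -1.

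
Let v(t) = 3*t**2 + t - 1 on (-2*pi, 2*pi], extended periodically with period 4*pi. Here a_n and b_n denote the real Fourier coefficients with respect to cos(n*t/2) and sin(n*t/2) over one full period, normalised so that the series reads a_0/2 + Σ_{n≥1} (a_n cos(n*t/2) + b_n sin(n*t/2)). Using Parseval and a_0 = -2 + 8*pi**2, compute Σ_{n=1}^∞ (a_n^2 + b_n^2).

8*pi**2*(5 + 48*pi**2)/15

Parseval: a_0^2/2 + Σ_{n≥1} (a_n^2+b_n^2) = (1/(2*pi)) ∫_{-2*pi}^{2*pi} v(t)^2 dt = -40*pi**2/3 + 2 + 288*pi**4/5.
Subtract a_0^2/2 = 2*(1 - 4*pi**2)**2: Σ (a_n^2+b_n^2) = 8*pi**2*(5 + 48*pi**2)/15.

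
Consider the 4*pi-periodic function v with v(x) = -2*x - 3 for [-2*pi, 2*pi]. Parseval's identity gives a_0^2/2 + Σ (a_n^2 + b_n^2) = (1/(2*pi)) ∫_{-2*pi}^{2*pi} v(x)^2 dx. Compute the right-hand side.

(1/(2*pi)) ∫_{-2*pi}^{2*pi} v(x)^2 dx = (1/(2*pi)) · (36*pi + 64*pi**3/3) = 18 + 32*pi**2/3.

18 + 32*pi**2/3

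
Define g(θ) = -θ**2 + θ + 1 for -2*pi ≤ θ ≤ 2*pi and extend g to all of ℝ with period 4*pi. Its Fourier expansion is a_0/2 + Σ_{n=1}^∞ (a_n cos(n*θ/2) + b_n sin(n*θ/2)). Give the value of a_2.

-4

a_2 = (1/(2*pi)) ∫_{-2*pi}^{2*pi} g(θ) cos(θ) dθ.
Integrating by parts twice (tabular method), an antiderivative of (-θ**2 + θ + 1) cos(θ) is -θ**2*sin(θ) + θ*sin(θ) - 2*θ*cos(θ) + 3*sin(θ) + cos(θ); evaluating from -2*pi to 2*pi: ∫_{-2*pi}^{2*pi} (-θ**2 + θ + 1) cos(θ) dθ = (1 - 4*pi) - (1 + 4*pi) = -8*pi.
Hence a_2 = (1/(2*pi))·(-8*pi) = -4.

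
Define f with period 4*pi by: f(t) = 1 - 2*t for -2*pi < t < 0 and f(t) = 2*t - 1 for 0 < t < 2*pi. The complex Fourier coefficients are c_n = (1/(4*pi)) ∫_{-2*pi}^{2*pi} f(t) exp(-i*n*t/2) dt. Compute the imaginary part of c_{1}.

2/pi

Since f is real-valued, Im(c_{1}) = -(1/(4*pi)) ∫_{-2*pi}^{2*pi} f(t) sin(t/2) dt = -b_{1}/2.
Split the integral at the breakpoints.
Integrating by parts (boundary term plus one more integral), an antiderivative of (1 - 2*t) sin(t/2) is 4*t*cos(t/2) - 8*sin(t/2) - 2*cos(t/2); evaluating from -2*pi to 0: ∫_{-2*pi}^{0} (1 - 2*t) sin(t/2) dt = (-2) - (2 + 8*pi) = -8*pi - 4.
Integrating by parts (boundary term plus one more integral), an antiderivative of (2*t - 1) sin(t/2) is -4*t*cos(t/2) + 8*sin(t/2) + 2*cos(t/2); evaluating from 0 to 2*pi: ∫_{0}^{2*pi} (2*t - 1) sin(t/2) dt = (-2 + 8*pi) - (2) = -4 + 8*pi.
So ∫_{-2*pi}^{2*pi} f(t) sin(t/2) dt = -8.
Hence Im(c_{1}) = (-1/(4*pi))·(-8) = 2/pi.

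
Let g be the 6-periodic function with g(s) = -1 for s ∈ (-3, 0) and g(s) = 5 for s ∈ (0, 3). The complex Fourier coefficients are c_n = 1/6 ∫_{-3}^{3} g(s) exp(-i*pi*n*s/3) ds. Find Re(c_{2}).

0

Since g is real-valued, Re(c_{2}) = 1/6 ∫_{-3}^{3} g(s) cos(2*pi*s/3) ds = a_{2}/2.
Split the integral at the breakpoints.
Directly, an antiderivative of (-1) cos(2*pi*s/3) is -3*sin(2*pi*s/3)/(2*pi); evaluating from -3 to 0: ∫_{-3}^{0} (-1) cos(2*pi*s/3) ds = (0) - (0) = 0.
Directly, an antiderivative of (5) cos(2*pi*s/3) is 15*sin(2*pi*s/3)/(2*pi); evaluating from 0 to 3: ∫_{0}^{3} (5) cos(2*pi*s/3) ds = (0) - (0) = 0.
So ∫_{-3}^{3} g(s) cos(2*pi*s/3) ds = 0.
Hence Re(c_{2}) = (1/6)·(0) = 0.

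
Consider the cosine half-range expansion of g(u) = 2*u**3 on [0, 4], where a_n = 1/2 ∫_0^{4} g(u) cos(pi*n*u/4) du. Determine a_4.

a_4 = 1/2 ∫_0^{4} (2*u**3) cos(pi*u) du.
Integrating by parts three times (tabular method), an antiderivative of (2*u**3) cos(pi*u) is 2*u**3*sin(pi*u)/pi + 6*u**2*cos(pi*u)/pi**2 - 12*u*sin(pi*u)/pi**3 - 12*cos(pi*u)/pi**4; evaluating from 0 to 4: ∫_{0}^{4} (2*u**3) cos(pi*u) du = (12*(-1 + 8*pi**2)/pi**4) - (-12/pi**4) = 96/pi**2.
Hence a_4 = (1/2)·(96/pi**2) = 48/pi**2.

48/pi**2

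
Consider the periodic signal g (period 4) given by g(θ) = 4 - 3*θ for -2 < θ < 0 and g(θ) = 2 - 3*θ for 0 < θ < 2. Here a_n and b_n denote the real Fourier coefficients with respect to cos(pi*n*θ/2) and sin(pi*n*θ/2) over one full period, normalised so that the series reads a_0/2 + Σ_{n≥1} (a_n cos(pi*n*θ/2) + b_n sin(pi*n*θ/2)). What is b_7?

b_7 = 1/2 ∫_{-2}^{2} g(θ) sin(7*pi*θ/2) dθ.
Split the integral at the breakpoints.
Integrating by parts (boundary term plus one more integral), an antiderivative of (4 - 3*θ) sin(7*pi*θ/2) is 6*θ*cos(7*pi*θ/2)/(7*pi) - 12*sin(7*pi*θ/2)/(49*pi**2) - 8*cos(7*pi*θ/2)/(7*pi); evaluating from -2 to 0: ∫_{-2}^{0} (4 - 3*θ) sin(7*pi*θ/2) dθ = (-8/(7*pi)) - (20/(7*pi)) = -4/pi.
Integrating by parts (boundary term plus one more integral), an antiderivative of (2 - 3*θ) sin(7*pi*θ/2) is 6*θ*cos(7*pi*θ/2)/(7*pi) - 12*sin(7*pi*θ/2)/(49*pi**2) - 4*cos(7*pi*θ/2)/(7*pi); evaluating from 0 to 2: ∫_{0}^{2} (2 - 3*θ) sin(7*pi*θ/2) dθ = (-8/(7*pi)) - (-4/(7*pi)) = -4/(7*pi).
Summing the pieces and multiplying by (1/2) gives b_7 = -16/(7*pi).

-16/(7*pi)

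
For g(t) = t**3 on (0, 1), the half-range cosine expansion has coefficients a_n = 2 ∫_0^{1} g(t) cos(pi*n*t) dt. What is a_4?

3/(8*pi**2)

a_4 = 2 ∫_0^{1} (t**3) cos(4*pi*t) dt.
Integrating by parts three times (tabular method), an antiderivative of (t**3) cos(4*pi*t) is t**3*sin(4*pi*t)/(4*pi) + 3*t**2*cos(4*pi*t)/(16*pi**2) - 3*t*sin(4*pi*t)/(32*pi**3) - 3*cos(4*pi*t)/(128*pi**4); evaluating from 0 to 1: ∫_{0}^{1} (t**3) cos(4*pi*t) dt = (3*(-1 + 8*pi**2)/(128*pi**4)) - (-3/(128*pi**4)) = 3/(16*pi**2).
Hence a_4 = 2·(3/(16*pi**2)) = 3/(8*pi**2).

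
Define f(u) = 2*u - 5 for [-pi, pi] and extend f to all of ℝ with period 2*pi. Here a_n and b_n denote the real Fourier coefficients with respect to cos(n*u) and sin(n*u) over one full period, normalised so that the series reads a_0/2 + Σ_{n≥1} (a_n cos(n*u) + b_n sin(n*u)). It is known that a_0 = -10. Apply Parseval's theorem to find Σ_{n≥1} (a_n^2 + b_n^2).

8*pi**2/3

Parseval: a_0^2/2 + Σ_{n≥1} (a_n^2+b_n^2) = 1/pi ∫_{-pi}^{pi} f(u)^2 du = 8*pi**2/3 + 50.
Subtract a_0^2/2 = 50: Σ (a_n^2+b_n^2) = 8*pi**2/3.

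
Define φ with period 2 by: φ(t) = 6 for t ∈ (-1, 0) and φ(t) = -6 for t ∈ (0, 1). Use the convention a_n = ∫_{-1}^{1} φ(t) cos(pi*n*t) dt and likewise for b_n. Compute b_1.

b_1 = ∫_{-1}^{1} φ(t) sin(pi*t) dt.
φ is odd and sin(pi*t) is odd, so the integrand is even and b_1 = 2 ∫_0^{1} φ(t) sin(pi*t) dt.
Directly, an antiderivative of (-6) sin(pi*t) is 6*cos(pi*t)/pi; evaluating from 0 to 1: ∫_{0}^{1} (-6) sin(pi*t) dt = (-6/pi) - (6/pi) = -12/pi.
Hence b_1 = 2·(-12/pi) = -24/pi.

-24/pi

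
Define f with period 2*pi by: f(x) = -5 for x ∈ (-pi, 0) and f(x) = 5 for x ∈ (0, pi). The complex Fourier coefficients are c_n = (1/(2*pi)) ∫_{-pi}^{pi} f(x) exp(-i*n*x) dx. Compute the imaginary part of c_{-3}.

10/(3*pi)

Since f is real-valued, Im(c_{-3}) = -(1/(2*pi)) ∫_{-pi}^{pi} f(x) sin(-3*x) dx = b_{3}/2.
f is odd and sin(-3*x) is odd, so the integrand is even: ∫_{-pi}^{pi} f(x) sin(-3*x) dx = 2∫_0^{pi} f(x) sin(-3*x) dx.
Directly, an antiderivative of (5) sin(-3*x) is 5*cos(3*x)/3; evaluating from 0 to pi: ∫_{0}^{pi} (5) sin(-3*x) dx = (-5/3) - (5/3) = -10/3.
So ∫_{-pi}^{pi} f(x) sin(-3*x) dx = -20/3.
Hence Im(c_{-3}) = (-1/(2*pi))·(-20/3) = 10/(3*pi).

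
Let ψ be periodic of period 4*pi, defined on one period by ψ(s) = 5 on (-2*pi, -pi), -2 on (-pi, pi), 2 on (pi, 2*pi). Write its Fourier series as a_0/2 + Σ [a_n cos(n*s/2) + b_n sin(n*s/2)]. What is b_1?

b_1 = (1/(2*pi)) ∫_{-2*pi}^{2*pi} ψ(s) sin(s/2) ds.
Split the integral at the breakpoints.
Directly, an antiderivative of (5) sin(s/2) is -10*cos(s/2); evaluating from -2*pi to -pi: ∫_{-2*pi}^{-pi} (5) sin(s/2) ds = (0) - (10) = -10.
Directly, an antiderivative of (-2) sin(s/2) is 4*cos(s/2); evaluating from -pi to pi: ∫_{-pi}^{pi} (-2) sin(s/2) ds = (0) - (0) = 0.
Directly, an antiderivative of (2) sin(s/2) is -4*cos(s/2); evaluating from pi to 2*pi: ∫_{pi}^{2*pi} (2) sin(s/2) ds = (4) - (0) = 4.
Summing the pieces and multiplying by (1/(2*pi)) gives b_1 = -3/pi.

-3/pi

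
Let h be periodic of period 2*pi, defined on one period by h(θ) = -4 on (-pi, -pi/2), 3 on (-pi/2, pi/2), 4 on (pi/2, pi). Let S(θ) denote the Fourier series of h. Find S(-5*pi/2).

-1/2

θ = -5*pi/2 differs from θ = -pi/2 by -1 full period(s), and the series is 2*pi-periodic.
At θ = -pi/2 the one-sided limits are h(-pi/2^-) = -4 and h(-pi/2^+) = 3.
By Dirichlet's theorem the series converges to their average, [(-4) + (3)]/2 = -1/2.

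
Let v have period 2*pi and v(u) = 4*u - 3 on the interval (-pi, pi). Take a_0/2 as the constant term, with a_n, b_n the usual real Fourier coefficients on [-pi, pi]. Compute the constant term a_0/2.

-3

a_0 = 1/pi ∫_{-pi}^{pi} v(u) du = 1/pi · (-6*pi) = -6.
So the constant term a_0/2 = -3.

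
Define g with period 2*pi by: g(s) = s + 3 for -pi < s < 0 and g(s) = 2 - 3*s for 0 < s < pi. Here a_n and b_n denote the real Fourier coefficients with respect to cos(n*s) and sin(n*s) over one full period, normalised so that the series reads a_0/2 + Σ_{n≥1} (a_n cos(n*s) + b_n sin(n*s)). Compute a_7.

a_7 = 1/pi ∫_{-pi}^{pi} g(s) cos(7*s) ds.
Split the integral at the breakpoints.
Integrating by parts (boundary term plus one more integral), an antiderivative of (s + 3) cos(7*s) is s*sin(7*s)/7 + 3*sin(7*s)/7 + cos(7*s)/49; evaluating from -pi to 0: ∫_{-pi}^{0} (s + 3) cos(7*s) ds = (1/49) - (-1/49) = 2/49.
Integrating by parts (boundary term plus one more integral), an antiderivative of (2 - 3*s) cos(7*s) is -3*s*sin(7*s)/7 + 2*sin(7*s)/7 - 3*cos(7*s)/49; evaluating from 0 to pi: ∫_{0}^{pi} (2 - 3*s) cos(7*s) ds = (3/49) - (-3/49) = 6/49.
Summing the pieces and multiplying by (1/pi) gives a_7 = 8/(49*pi).

8/(49*pi)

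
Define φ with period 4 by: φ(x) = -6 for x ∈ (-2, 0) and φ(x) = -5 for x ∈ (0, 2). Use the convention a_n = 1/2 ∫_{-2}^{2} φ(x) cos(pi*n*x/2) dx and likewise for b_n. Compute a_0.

a_0 = 1/2 ∫_{-2}^{2} φ(x) dx = 1/2 · (-22) = -11.

-11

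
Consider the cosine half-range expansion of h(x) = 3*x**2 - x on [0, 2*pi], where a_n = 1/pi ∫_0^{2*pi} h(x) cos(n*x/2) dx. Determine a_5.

a_5 = 1/pi ∫_0^{2*pi} (3*x**2 - x) cos(5*x/2) dx.
Integrating by parts twice (tabular method), an antiderivative of (3*x**2 - x) cos(5*x/2) is 6*x**2*sin(5*x/2)/5 - 2*x*sin(5*x/2)/5 + 24*x*cos(5*x/2)/25 - 48*sin(5*x/2)/125 - 4*cos(5*x/2)/25; evaluating from 0 to 2*pi: ∫_{0}^{2*pi} (3*x**2 - x) cos(5*x/2) dx = (4/25 - 48*pi/25) - (-4/25) = 8/25 - 48*pi/25.
Hence a_5 = (1/pi)·(8/25 - 48*pi/25) = 8*(1 - 6*pi)/(25*pi).

8*(1 - 6*pi)/(25*pi)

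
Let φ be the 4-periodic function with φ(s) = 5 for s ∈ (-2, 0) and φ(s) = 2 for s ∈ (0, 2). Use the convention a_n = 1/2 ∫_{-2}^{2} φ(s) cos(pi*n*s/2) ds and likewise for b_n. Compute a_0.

a_0 = 1/2 ∫_{-2}^{2} φ(s) ds = 1/2 · (14) = 7.

7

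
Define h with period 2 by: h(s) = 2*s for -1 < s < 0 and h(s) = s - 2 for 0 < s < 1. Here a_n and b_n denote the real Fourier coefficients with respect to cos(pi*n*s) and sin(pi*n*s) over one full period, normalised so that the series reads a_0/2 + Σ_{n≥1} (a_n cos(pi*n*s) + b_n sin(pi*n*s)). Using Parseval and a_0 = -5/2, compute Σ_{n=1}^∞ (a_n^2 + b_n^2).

Parseval: a_0^2/2 + Σ_{n≥1} (a_n^2+b_n^2) = ∫_{-1}^{1} h(s)^2 ds = 11/3.
Subtract a_0^2/2 = 25/8: Σ (a_n^2+b_n^2) = 13/24.

13/24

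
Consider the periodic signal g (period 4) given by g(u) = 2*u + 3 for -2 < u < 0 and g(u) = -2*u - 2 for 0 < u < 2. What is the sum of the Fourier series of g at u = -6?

u = -6 differs from u = 2 by -2 full period(s), and the series is 4-periodic.
At u = 2 the one-sided limits are g(2^-) = -6 and g(2^+) = -1.
By Dirichlet's theorem the series converges to their average, [(-6) + (-1)]/2 = -7/2.

-7/2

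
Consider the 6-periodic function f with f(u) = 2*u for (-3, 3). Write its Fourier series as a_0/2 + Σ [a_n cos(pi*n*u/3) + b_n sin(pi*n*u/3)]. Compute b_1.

12/pi

b_1 = 1/3 ∫_{-3}^{3} f(u) sin(pi*u/3) du.
f is odd and sin(pi*u/3) is odd, so the integrand is even and b_1 = 2/3 ∫_0^{3} f(u) sin(pi*u/3) du.
Integrating by parts (boundary term plus one more integral), an antiderivative of (2*u) sin(pi*u/3) is -6*u*cos(pi*u/3)/pi + 18*sin(pi*u/3)/pi**2; evaluating from 0 to 3: ∫_{0}^{3} (2*u) sin(pi*u/3) du = (18/pi) - (0) = 18/pi.
Hence b_1 = (2/3)·(18/pi) = 12/pi.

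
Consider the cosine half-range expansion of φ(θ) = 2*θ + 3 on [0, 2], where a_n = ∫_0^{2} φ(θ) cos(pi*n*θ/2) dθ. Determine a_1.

-16/pi**2

a_1 = ∫_0^{2} (2*θ + 3) cos(pi*θ/2) dθ.
Integrating by parts (boundary term plus one more integral), an antiderivative of (2*θ + 3) cos(pi*θ/2) is 4*θ*sin(pi*θ/2)/pi + 6*sin(pi*θ/2)/pi + 8*cos(pi*θ/2)/pi**2; evaluating from 0 to 2: ∫_{0}^{2} (2*θ + 3) cos(pi*θ/2) dθ = (-8/pi**2) - (8/pi**2) = -16/pi**2.
Hence a_1 = -16/pi**2.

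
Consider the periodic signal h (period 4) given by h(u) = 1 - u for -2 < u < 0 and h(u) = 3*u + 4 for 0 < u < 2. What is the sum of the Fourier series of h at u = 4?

5/2

u = 4 differs from u = 0 by 1 full period(s), and the series is 4-periodic.
At u = 0 the one-sided limits are h(0^-) = 1 and h(0^+) = 4.
By Dirichlet's theorem the series converges to their average, [(1) + (4)]/2 = 5/2.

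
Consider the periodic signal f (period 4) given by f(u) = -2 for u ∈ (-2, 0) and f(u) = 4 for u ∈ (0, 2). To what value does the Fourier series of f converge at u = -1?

f is continuous at u = -1 with value -2, so the series converges to -2 there.

-2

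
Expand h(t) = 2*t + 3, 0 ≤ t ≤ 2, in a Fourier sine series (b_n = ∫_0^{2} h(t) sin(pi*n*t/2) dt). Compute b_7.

20/(7*pi)

b_7 = ∫_0^{2} (2*t + 3) sin(7*pi*t/2) dt.
Integrating by parts (boundary term plus one more integral), an antiderivative of (2*t + 3) sin(7*pi*t/2) is -4*t*cos(7*pi*t/2)/(7*pi) + 8*sin(7*pi*t/2)/(49*pi**2) - 6*cos(7*pi*t/2)/(7*pi); evaluating from 0 to 2: ∫_{0}^{2} (2*t + 3) sin(7*pi*t/2) dt = (2/pi) - (-6/(7*pi)) = 20/(7*pi).
Hence b_7 = 20/(7*pi).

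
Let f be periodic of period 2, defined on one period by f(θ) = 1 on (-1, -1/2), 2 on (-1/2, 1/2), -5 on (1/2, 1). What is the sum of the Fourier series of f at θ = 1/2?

-3/2

At θ = 1/2 the one-sided limits are f(1/2^-) = 2 and f(1/2^+) = -5.
By Dirichlet's theorem the series converges to their average, [(2) + (-5)]/2 = -3/2.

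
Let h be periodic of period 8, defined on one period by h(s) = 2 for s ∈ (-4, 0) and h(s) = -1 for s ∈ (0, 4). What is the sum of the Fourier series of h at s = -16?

s = -16 differs from s = 0 by -2 full period(s), and the series is 8-periodic.
At s = 0 the one-sided limits are h(0^-) = 2 and h(0^+) = -1.
By Dirichlet's theorem the series converges to their average, [(2) + (-1)]/2 = 1/2.

1/2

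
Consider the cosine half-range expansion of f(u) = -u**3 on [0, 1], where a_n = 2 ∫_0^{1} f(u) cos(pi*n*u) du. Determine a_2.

-3/(2*pi**2)

a_2 = 2 ∫_0^{1} (-u**3) cos(2*pi*u) du.
Integrating by parts three times (tabular method), an antiderivative of (-u**3) cos(2*pi*u) is -u**3*sin(2*pi*u)/(2*pi) - 3*u**2*cos(2*pi*u)/(4*pi**2) + 3*u*sin(2*pi*u)/(4*pi**3) + 3*cos(2*pi*u)/(8*pi**4); evaluating from 0 to 1: ∫_{0}^{1} (-u**3) cos(2*pi*u) du = (3*(1 - 2*pi**2)/(8*pi**4)) - (3/(8*pi**4)) = -3/(4*pi**2).
Hence a_2 = 2·(-3/(4*pi**2)) = -3/(2*pi**2).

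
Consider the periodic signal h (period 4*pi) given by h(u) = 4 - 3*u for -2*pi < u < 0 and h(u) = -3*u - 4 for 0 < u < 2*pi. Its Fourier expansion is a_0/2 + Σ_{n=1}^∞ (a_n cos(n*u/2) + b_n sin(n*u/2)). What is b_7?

4*(-3*pi - 4)/(7*pi)

b_7 = (1/(2*pi)) ∫_{-2*pi}^{2*pi} h(u) sin(7*u/2) du.
h is odd and sin(7*u/2) is odd, so the integrand is even and b_7 = 1/pi ∫_0^{2*pi} h(u) sin(7*u/2) du.
Integrating by parts (boundary term plus one more integral), an antiderivative of (-3*u - 4) sin(7*u/2) is 6*u*cos(7*u/2)/7 - 12*sin(7*u/2)/49 + 8*cos(7*u/2)/7; evaluating from 0 to 2*pi: ∫_{0}^{2*pi} (-3*u - 4) sin(7*u/2) du = (-12*pi/7 - 8/7) - (8/7) = -12*pi/7 - 16/7.
Hence b_7 = (1/pi)·(-12*pi/7 - 16/7) = 4*(-3*pi - 4)/(7*pi).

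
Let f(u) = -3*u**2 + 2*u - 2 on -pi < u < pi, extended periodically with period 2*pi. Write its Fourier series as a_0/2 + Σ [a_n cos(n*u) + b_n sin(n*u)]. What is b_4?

-1

b_4 = 1/pi ∫_{-pi}^{pi} f(u) sin(4*u) du.
Integrating by parts twice (tabular method), an antiderivative of (-3*u**2 + 2*u - 2) sin(4*u) is 3*u**2*cos(4*u)/4 - 3*u*sin(4*u)/8 - u*cos(4*u)/2 + sin(4*u)/8 + 13*cos(4*u)/32; evaluating from -pi to pi: ∫_{-pi}^{pi} (-3*u**2 + 2*u - 2) sin(4*u) du = (-pi/2 + 13/32 + 3*pi**2/4) - (13/32 + pi/2 + 3*pi**2/4) = -pi.
Hence b_4 = (1/pi)·(-pi) = -1.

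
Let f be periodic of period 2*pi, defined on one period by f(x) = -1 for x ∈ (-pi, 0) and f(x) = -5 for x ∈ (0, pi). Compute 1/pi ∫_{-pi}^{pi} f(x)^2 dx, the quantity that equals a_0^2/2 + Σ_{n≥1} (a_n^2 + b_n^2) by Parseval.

1/pi ∫_{-pi}^{pi} f(x)^2 dx = 1/pi · (26*pi) = 26.

26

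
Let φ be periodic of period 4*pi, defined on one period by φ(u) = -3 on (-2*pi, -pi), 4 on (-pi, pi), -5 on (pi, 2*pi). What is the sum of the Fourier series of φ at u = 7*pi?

1/2

u = 7*pi differs from u = -pi by 2 full period(s), and the series is 4*pi-periodic.
At u = -pi the one-sided limits are φ(-pi^-) = -3 and φ(-pi^+) = 4.
By Dirichlet's theorem the series converges to their average, [(-3) + (4)]/2 = 1/2.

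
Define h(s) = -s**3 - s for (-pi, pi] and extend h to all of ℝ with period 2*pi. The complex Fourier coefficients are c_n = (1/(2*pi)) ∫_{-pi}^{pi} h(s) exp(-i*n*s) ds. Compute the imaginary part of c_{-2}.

Since h is real-valued, Im(c_{-2}) = -(1/(2*pi)) ∫_{-pi}^{pi} h(s) sin(-2*s) ds = b_{2}/2.
h is odd and sin(-2*s) is odd, so the integrand is even: ∫_{-pi}^{pi} h(s) sin(-2*s) ds = 2∫_0^{pi} h(s) sin(-2*s) ds.
Integrating by parts three times (tabular method), an antiderivative of (-s**3 - s) sin(-2*s) is -s**3*cos(2*s)/2 + 3*s**2*sin(2*s)/4 + s*cos(2*s)/4 - sin(2*s)/8; evaluating from 0 to pi: ∫_{0}^{pi} (-s**3 - s) sin(-2*s) ds = (-pi**3/2 + pi/4) - (0) = -pi**3/2 + pi/4.
So ∫_{-pi}^{pi} h(s) sin(-2*s) ds = -pi**3 + pi/2.
Hence Im(c_{-2}) = (-1/(2*pi))·(-pi**3 + pi/2) = -1/4 + pi**2/2.

-1/4 + pi**2/2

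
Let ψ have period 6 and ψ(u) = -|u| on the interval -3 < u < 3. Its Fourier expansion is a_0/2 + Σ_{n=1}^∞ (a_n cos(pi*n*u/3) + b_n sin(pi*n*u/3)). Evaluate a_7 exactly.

12/(49*pi**2)

a_7 = 1/3 ∫_{-3}^{3} ψ(u) cos(7*pi*u/3) du.
ψ is even and cos(7*pi*u/3) is even, so the integrand is even and a_7 = 2/3 ∫_0^{3} ψ(u) cos(7*pi*u/3) du.
Integrating by parts (boundary term plus one more integral), an antiderivative of (-u) cos(7*pi*u/3) is -3*u*sin(7*pi*u/3)/(7*pi) - 9*cos(7*pi*u/3)/(49*pi**2); evaluating from 0 to 3: ∫_{0}^{3} (-u) cos(7*pi*u/3) du = (9/(49*pi**2)) - (-9/(49*pi**2)) = 18/(49*pi**2).
Hence a_7 = (2/3)·(18/(49*pi**2)) = 12/(49*pi**2).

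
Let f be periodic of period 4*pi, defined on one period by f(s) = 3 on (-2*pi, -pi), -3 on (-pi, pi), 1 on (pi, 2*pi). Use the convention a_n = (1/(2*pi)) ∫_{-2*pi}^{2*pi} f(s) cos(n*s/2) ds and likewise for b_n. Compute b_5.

-2/(5*pi)

b_5 = (1/(2*pi)) ∫_{-2*pi}^{2*pi} f(s) sin(5*s/2) ds.
Split the integral at the breakpoints.
Directly, an antiderivative of (3) sin(5*s/2) is -6*cos(5*s/2)/5; evaluating from -2*pi to -pi: ∫_{-2*pi}^{-pi} (3) sin(5*s/2) ds = (0) - (6/5) = -6/5.
Directly, an antiderivative of (-3) sin(5*s/2) is 6*cos(5*s/2)/5; evaluating from -pi to pi: ∫_{-pi}^{pi} (-3) sin(5*s/2) ds = (0) - (0) = 0.
Directly, an antiderivative of (1) sin(5*s/2) is -2*cos(5*s/2)/5; evaluating from pi to 2*pi: ∫_{pi}^{2*pi} (1) sin(5*s/2) ds = (2/5) - (0) = 2/5.
Summing the pieces and multiplying by (1/(2*pi)) gives b_5 = -2/(5*pi).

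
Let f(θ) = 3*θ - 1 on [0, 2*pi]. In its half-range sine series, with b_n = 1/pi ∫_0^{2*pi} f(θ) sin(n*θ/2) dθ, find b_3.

4 - 4/(3*pi)

b_3 = 1/pi ∫_0^{2*pi} (3*θ - 1) sin(3*θ/2) dθ.
Integrating by parts (boundary term plus one more integral), an antiderivative of (3*θ - 1) sin(3*θ/2) is -2*θ*cos(3*θ/2) + 4*sin(3*θ/2)/3 + 2*cos(3*θ/2)/3; evaluating from 0 to 2*pi: ∫_{0}^{2*pi} (3*θ - 1) sin(3*θ/2) dθ = (-2/3 + 4*pi) - (2/3) = -4/3 + 4*pi.
Hence b_3 = (1/pi)·(-4/3 + 4*pi) = 4 - 4/(3*pi).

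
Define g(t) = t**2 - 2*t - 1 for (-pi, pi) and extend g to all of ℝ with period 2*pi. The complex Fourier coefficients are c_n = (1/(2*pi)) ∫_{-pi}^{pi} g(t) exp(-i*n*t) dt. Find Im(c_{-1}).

Since g is real-valued, Im(c_{-1}) = -(1/(2*pi)) ∫_{-pi}^{pi} g(t) sin(-t) dt = b_{1}/2.
Integrating by parts twice (tabular method), an antiderivative of (t**2 - 2*t - 1) sin(-t) is t**2*cos(t) - 2*t*sin(t) - 2*t*cos(t) + 2*sin(t) - 3*cos(t); evaluating from -pi to pi: ∫_{-pi}^{pi} (t**2 - 2*t - 1) sin(-t) dt = (-pi**2 + 3 + 2*pi) - (-pi**2 - 2*pi + 3) = 4*pi.
Hence Im(c_{-1}) = (-1/(2*pi))·(4*pi) = -2.

-2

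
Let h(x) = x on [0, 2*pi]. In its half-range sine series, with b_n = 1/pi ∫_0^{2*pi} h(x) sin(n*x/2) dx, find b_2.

-2

b_2 = 1/pi ∫_0^{2*pi} (x) sin(x) dx.
Integrating by parts (boundary term plus one more integral), an antiderivative of (x) sin(x) is -x*cos(x) + sin(x); evaluating from 0 to 2*pi: ∫_{0}^{2*pi} (x) sin(x) dx = (-2*pi) - (0) = -2*pi.
Hence b_2 = (1/pi)·(-2*pi) = -2.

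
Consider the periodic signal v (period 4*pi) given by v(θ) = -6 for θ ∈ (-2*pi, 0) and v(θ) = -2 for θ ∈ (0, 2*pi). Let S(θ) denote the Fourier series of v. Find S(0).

At θ = 0 the one-sided limits are v(0^-) = -6 and v(0^+) = -2.
By Dirichlet's theorem the series converges to their average, [(-6) + (-2)]/2 = -4.

-4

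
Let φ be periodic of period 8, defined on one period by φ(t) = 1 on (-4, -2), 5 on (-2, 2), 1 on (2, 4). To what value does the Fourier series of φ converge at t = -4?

φ is continuous at t = -4 with value 1, so the series converges to 1 there.

1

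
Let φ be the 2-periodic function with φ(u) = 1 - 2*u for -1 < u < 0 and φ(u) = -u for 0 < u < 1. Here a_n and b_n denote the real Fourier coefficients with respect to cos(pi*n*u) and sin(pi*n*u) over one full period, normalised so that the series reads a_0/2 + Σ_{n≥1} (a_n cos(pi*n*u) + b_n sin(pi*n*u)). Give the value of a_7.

-2/(49*pi**2)

a_7 = ∫_{-1}^{1} φ(u) cos(7*pi*u) du.
Split the integral at the breakpoints.
Integrating by parts (boundary term plus one more integral), an antiderivative of (1 - 2*u) cos(7*pi*u) is -2*u*sin(7*pi*u)/(7*pi) + sin(7*pi*u)/(7*pi) - 2*cos(7*pi*u)/(49*pi**2); evaluating from -1 to 0: ∫_{-1}^{0} (1 - 2*u) cos(7*pi*u) du = (-2/(49*pi**2)) - (2/(49*pi**2)) = -4/(49*pi**2).
Integrating by parts (boundary term plus one more integral), an antiderivative of (-u) cos(7*pi*u) is -u*sin(7*pi*u)/(7*pi) - cos(7*pi*u)/(49*pi**2); evaluating from 0 to 1: ∫_{0}^{1} (-u) cos(7*pi*u) du = (1/(49*pi**2)) - (-1/(49*pi**2)) = 2/(49*pi**2).
Summing the pieces gives a_7 = -2/(49*pi**2).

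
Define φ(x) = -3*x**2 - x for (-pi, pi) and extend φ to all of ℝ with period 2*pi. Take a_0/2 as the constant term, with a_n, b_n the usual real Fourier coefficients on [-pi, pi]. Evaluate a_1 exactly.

a_1 = 1/pi ∫_{-pi}^{pi} φ(x) cos(x) dx.
Integrating by parts twice (tabular method), an antiderivative of (-3*x**2 - x) cos(x) is -3*x**2*sin(x) - x*sin(x) - 6*x*cos(x) + 6*sin(x) - cos(x); evaluating from -pi to pi: ∫_{-pi}^{pi} (-3*x**2 - x) cos(x) dx = (1 + 6*pi) - (1 - 6*pi) = 12*pi.
Hence a_1 = (1/pi)·(12*pi) = 12.

12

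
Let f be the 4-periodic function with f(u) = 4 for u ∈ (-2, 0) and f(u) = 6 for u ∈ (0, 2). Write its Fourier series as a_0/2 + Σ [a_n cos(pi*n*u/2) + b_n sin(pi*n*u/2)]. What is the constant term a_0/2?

5

a_0 = 1/2 ∫_{-2}^{2} f(u) du = 1/2 · (20) = 10.
So the constant term a_0/2 = 5.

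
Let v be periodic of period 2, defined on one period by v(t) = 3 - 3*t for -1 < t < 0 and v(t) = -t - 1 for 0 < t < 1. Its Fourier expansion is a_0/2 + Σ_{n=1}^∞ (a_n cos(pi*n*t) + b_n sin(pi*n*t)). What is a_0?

a_0 = ∫_{-1}^{1} v(t) dt = 3.

3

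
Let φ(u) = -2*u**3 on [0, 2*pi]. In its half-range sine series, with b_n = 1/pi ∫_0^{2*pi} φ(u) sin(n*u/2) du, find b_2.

b_2 = 1/pi ∫_0^{2*pi} (-2*u**3) sin(u) du.
Integrating by parts three times (tabular method), an antiderivative of (-2*u**3) sin(u) is 2*u**3*cos(u) - 6*u**2*sin(u) - 12*u*cos(u) + 12*sin(u); evaluating from 0 to 2*pi: ∫_{0}^{2*pi} (-2*u**3) sin(u) du = (-24*pi + 16*pi**3) - (0) = -24*pi + 16*pi**3.
Hence b_2 = (1/pi)·(-24*pi + 16*pi**3) = -24 + 16*pi**2.

-24 + 16*pi**2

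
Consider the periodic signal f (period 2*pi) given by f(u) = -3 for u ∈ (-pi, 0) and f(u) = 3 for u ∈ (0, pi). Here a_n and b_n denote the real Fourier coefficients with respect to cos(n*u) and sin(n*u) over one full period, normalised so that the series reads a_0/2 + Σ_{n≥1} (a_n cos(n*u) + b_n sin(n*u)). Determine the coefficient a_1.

0

a_1 = 1/pi ∫_{-pi}^{pi} f(u) cos(u) du.
f is odd and cos(u) is even, so the integrand is odd over a symmetric interval and the integral vanishes.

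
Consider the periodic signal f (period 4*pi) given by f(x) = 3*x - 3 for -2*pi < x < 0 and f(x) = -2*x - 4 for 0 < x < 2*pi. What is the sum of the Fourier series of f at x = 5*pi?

x = 5*pi differs from x = pi by 1 full period(s), and the series is 4*pi-periodic.
f is continuous at x = pi with value -2*pi - 4, so the series converges to -2*pi - 4 there.

-2*pi - 4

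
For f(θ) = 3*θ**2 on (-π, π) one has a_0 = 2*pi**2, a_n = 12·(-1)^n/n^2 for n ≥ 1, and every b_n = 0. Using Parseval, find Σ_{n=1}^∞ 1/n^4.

Parseval: a_0^2/2 + Σ a_n^2 = (1/π) ∫_{-π}^{π} f(θ)^2 dθ = 18*pi**4/5.
Subtract a_0^2/2 = 2*pi**4: Σ a_n^2 = 8*pi**4/5.
Since a_n^2 = 144/n^4, Σ 1/n^4 = pi**4/90.

pi**4/90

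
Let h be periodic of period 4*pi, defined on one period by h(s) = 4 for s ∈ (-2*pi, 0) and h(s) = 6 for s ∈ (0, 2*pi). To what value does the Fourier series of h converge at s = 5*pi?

s = 5*pi differs from s = pi by 1 full period(s), and the series is 4*pi-periodic.
h is continuous at s = pi with value 6, so the series converges to 6 there.

6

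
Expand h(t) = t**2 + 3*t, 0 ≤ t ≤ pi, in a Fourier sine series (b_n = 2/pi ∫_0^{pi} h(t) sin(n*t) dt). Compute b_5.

2*(-4 + 75*pi + 25*pi**2)/(125*pi)

b_5 = 2/pi ∫_0^{pi} (t**2 + 3*t) sin(5*t) dt.
Integrating by parts twice (tabular method), an antiderivative of (t**2 + 3*t) sin(5*t) is -t**2*cos(5*t)/5 + 2*t*sin(5*t)/25 - 3*t*cos(5*t)/5 + 3*sin(5*t)/25 + 2*cos(5*t)/125; evaluating from 0 to pi: ∫_{0}^{pi} (t**2 + 3*t) sin(5*t) dt = (-2/125 + 3*pi/5 + pi**2/5) - (2/125) = -4/125 + 3*pi/5 + pi**2/5.
Hence b_5 = (2/pi)·(-4/125 + 3*pi/5 + pi**2/5) = 2*(-4 + 75*pi + 25*pi**2)/(125*pi).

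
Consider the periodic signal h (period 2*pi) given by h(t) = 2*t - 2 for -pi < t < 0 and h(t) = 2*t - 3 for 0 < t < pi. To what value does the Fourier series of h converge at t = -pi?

t = -pi differs from t = pi by -1 full period(s), and the series is 2*pi-periodic.
At t = pi the one-sided limits are h(pi^-) = -3 + 2*pi and h(pi^+) = -2*pi - 2.
By Dirichlet's theorem the series converges to their average, [(-3 + 2*pi) + (-2*pi - 2)]/2 = -5/2.

-5/2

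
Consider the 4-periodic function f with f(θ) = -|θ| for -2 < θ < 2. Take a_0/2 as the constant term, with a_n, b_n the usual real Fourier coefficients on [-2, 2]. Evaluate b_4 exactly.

0

b_4 = 1/2 ∫_{-2}^{2} f(θ) sin(2*pi*θ) dθ.
f is even and sin(2*pi*θ) is odd, so the integrand is odd over a symmetric interval and the integral vanishes.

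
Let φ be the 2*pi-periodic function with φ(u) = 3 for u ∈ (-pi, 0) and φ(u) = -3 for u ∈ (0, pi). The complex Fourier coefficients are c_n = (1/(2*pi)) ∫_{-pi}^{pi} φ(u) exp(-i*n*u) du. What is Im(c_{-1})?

Since φ is real-valued, Im(c_{-1}) = -(1/(2*pi)) ∫_{-pi}^{pi} φ(u) sin(-u) du = b_{1}/2.
φ is odd and sin(-u) is odd, so the integrand is even: ∫_{-pi}^{pi} φ(u) sin(-u) du = 2∫_0^{pi} φ(u) sin(-u) du.
Directly, an antiderivative of (-3) sin(-u) is -3*cos(u); evaluating from 0 to pi: ∫_{0}^{pi} (-3) sin(-u) du = (3) - (-3) = 6.
So ∫_{-pi}^{pi} φ(u) sin(-u) du = 12.
Hence Im(c_{-1}) = (-1/(2*pi))·(12) = -6/pi.

-6/pi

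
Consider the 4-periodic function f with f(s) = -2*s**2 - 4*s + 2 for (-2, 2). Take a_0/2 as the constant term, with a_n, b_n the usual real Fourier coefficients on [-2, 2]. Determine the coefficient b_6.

8/(3*pi)

b_6 = 1/2 ∫_{-2}^{2} f(s) sin(3*pi*s) ds.
Integrating by parts twice (tabular method), an antiderivative of (-2*s**2 - 4*s + 2) sin(3*pi*s) is 2*s**2*cos(3*pi*s)/(3*pi) - 4*s*sin(3*pi*s)/(9*pi**2) + 4*s*cos(3*pi*s)/(3*pi) - 4*sin(3*pi*s)/(9*pi**2) - 2*cos(3*pi*s)/(3*pi) - 4*cos(3*pi*s)/(27*pi**3); evaluating from -2 to 2: ∫_{-2}^{2} (-2*s**2 - 4*s + 2) sin(3*pi*s) ds = (2*(-2 + 63*pi**2)/(27*pi**3)) - (2*(-9*pi**2 - 2)/(27*pi**3)) = 16/(3*pi).
Hence b_6 = (1/2)·(16/(3*pi)) = 8/(3*pi).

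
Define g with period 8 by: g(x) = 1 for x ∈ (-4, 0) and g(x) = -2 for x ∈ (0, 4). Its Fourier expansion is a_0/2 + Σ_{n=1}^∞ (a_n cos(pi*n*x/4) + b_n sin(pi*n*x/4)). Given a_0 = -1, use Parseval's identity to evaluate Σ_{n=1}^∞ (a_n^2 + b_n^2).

9/2

Parseval: a_0^2/2 + Σ_{n≥1} (a_n^2+b_n^2) = 1/4 ∫_{-4}^{4} g(x)^2 dx = 5.
Subtract a_0^2/2 = 1/2: Σ (a_n^2+b_n^2) = 9/2.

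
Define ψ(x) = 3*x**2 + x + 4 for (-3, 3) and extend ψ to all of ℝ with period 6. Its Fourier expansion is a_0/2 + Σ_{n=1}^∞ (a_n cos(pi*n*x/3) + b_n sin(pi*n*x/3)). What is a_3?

-12/pi**2

a_3 = 1/3 ∫_{-3}^{3} ψ(x) cos(pi*x) dx.
Integrating by parts twice (tabular method), an antiderivative of (3*x**2 + x + 4) cos(pi*x) is 3*x**2*sin(pi*x)/pi + x*sin(pi*x)/pi + 6*x*cos(pi*x)/pi**2 - 6*sin(pi*x)/pi**3 + 4*sin(pi*x)/pi + cos(pi*x)/pi**2; evaluating from -3 to 3: ∫_{-3}^{3} (3*x**2 + x + 4) cos(pi*x) dx = (-19/pi**2) - (17/pi**2) = -36/pi**2.
Hence a_3 = (1/3)·(-36/pi**2) = -12/pi**2.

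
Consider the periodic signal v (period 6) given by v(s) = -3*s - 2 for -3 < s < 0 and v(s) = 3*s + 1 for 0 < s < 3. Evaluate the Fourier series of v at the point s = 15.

s = 15 differs from s = 3 by 2 full period(s), and the series is 6-periodic.
At s = 3 the one-sided limits are v(3^-) = 10 and v(3^+) = 7.
By Dirichlet's theorem the series converges to their average, [(10) + (7)]/2 = 17/2.

17/2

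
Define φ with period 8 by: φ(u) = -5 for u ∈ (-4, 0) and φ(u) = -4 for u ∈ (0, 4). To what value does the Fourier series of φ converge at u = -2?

φ is continuous at u = -2 with value -5, so the series converges to -5 there.

-5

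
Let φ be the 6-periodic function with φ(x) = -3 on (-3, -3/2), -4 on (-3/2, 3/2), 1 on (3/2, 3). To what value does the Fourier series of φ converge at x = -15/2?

x = -15/2 differs from x = -3/2 by -1 full period(s), and the series is 6-periodic.
At x = -3/2 the one-sided limits are φ(-3/2^-) = -3 and φ(-3/2^+) = -4.
By Dirichlet's theorem the series converges to their average, [(-3) + (-4)]/2 = -7/2.

-7/2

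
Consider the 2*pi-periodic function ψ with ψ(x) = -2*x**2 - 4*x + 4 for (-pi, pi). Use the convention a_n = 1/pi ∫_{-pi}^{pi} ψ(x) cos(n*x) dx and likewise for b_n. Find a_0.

8 - 4*pi**2/3

a_0 = 1/pi ∫_{-pi}^{pi} ψ(x) dx = 1/pi · (4*pi*(6 - pi**2)/3) = 8 - 4*pi**2/3.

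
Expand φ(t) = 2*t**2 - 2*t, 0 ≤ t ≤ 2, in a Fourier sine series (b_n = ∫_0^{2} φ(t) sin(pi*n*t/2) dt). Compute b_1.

b_1 = ∫_0^{2} (2*t**2 - 2*t) sin(pi*t/2) dt.
Integrating by parts twice (tabular method), an antiderivative of (2*t**2 - 2*t) sin(pi*t/2) is -4*t**2*cos(pi*t/2)/pi + 16*t*sin(pi*t/2)/pi**2 + 4*t*cos(pi*t/2)/pi - 8*sin(pi*t/2)/pi**2 + 32*cos(pi*t/2)/pi**3; evaluating from 0 to 2: ∫_{0}^{2} (2*t**2 - 2*t) sin(pi*t/2) dt = (-32/pi**3 + 8/pi) - (32/pi**3) = -64/pi**3 + 8/pi.
Hence b_1 = -64/pi**3 + 8/pi.

-64/pi**3 + 8/pi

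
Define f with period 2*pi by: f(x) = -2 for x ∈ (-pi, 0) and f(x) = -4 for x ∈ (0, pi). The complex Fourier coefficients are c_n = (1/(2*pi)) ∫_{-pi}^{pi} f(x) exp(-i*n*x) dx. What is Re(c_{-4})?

Since f is real-valued, Re(c_{-4}) = (1/(2*pi)) ∫_{-pi}^{pi} f(x) cos(-4*x) dx = a_{4}/2.
Split the integral at the breakpoints.
Directly, an antiderivative of (-2) cos(-4*x) is -sin(4*x)/2; evaluating from -pi to 0: ∫_{-pi}^{0} (-2) cos(-4*x) dx = (0) - (0) = 0.
Directly, an antiderivative of (-4) cos(-4*x) is -sin(4*x); evaluating from 0 to pi: ∫_{0}^{pi} (-4) cos(-4*x) dx = (0) - (0) = 0.
So ∫_{-pi}^{pi} f(x) cos(-4*x) dx = 0.
Hence Re(c_{-4}) = (1/(2*pi))·(0) = 0.

0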